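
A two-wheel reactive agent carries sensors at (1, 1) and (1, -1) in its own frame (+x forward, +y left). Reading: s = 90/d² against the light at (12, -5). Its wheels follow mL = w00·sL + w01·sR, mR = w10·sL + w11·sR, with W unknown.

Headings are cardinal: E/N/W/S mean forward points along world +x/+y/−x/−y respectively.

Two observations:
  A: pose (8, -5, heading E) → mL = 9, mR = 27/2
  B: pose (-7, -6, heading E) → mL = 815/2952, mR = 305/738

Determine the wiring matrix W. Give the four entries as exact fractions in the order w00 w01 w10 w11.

1/2 1/2 1/2 1

obs A: pose=(8,-5,E) → sL=9, sR=9, mL=9, mR=27/2
obs B: pose=(-7,-6,E) → sL=5/18, sR=45/164, mL=815/2952, mR=305/738
sensor matrix S = [[9, 9], [5/18, 45/164]]; det S = -5/164
solve [mL_A; mL_B] = S·[w00; w01] and [mR_A; mR_B] = S·[w10; w11]:
  w00 = 1/2, w01 = 1/2, w10 = 1/2, w11 = 1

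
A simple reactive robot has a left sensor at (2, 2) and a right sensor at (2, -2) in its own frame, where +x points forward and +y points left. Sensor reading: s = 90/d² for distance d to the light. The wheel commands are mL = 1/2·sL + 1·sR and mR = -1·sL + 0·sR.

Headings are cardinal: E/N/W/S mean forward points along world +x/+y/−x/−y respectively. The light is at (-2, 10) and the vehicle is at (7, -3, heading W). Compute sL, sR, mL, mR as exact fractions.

45/137 9/17 3231/4658 -45/137

left sensor world pos  = (5, -5); dL² = 274
right sensor world pos = (5, -1); dR² = 170
sL = 90/274 = 45/137
sR = 90/170 = 9/17
mL = 1/2·sL + 1·sR = 3231/4658
mR = -1·sL + 0·sR = -45/137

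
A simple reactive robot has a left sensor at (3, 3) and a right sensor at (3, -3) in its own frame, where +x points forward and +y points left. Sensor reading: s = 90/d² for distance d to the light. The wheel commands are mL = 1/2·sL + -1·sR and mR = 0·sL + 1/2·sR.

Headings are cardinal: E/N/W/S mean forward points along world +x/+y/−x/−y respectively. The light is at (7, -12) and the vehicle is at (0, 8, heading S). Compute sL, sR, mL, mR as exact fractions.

18/61 90/389 -1989/23729 45/389

left sensor world pos  = (3, 5); dL² = 305
right sensor world pos = (-3, 5); dR² = 389
sL = 90/305 = 18/61
sR = 90/389 = 90/389
mL = 1/2·sL + -1·sR = -1989/23729
mR = 0·sL + 1/2·sR = 45/389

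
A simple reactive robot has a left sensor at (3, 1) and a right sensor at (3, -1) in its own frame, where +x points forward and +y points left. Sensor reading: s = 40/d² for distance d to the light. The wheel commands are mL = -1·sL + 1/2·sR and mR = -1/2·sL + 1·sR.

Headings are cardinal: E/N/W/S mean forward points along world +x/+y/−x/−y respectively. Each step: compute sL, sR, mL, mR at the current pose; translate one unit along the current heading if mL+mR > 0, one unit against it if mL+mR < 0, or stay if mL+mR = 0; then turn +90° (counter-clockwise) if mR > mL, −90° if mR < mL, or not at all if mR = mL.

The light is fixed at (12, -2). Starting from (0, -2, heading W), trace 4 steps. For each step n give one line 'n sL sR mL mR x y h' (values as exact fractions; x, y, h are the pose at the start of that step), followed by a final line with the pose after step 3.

n=0: pose=(0,-2,W); sL=20/113, sR=20/113; mL=-10/113, mR=10/113; mL+mR=0 → advance +0; mR−mL=20/113 → turn +1·90°
n=1: pose=(0,-2,S); sL=4/13, sR=20/89; mL=-226/1157, mR=82/1157; mL+mR=-144/1157 → advance -1; mR−mL=308/1157 → turn +1·90°
n=2: pose=(0,-1,E); sL=8/17, sR=40/81; mL=-308/1377, mR=356/1377; mL+mR=16/459 → advance +1; mR−mL=664/1377 → turn +1·90°
n=3: pose=(1,-1,N); sL=1/4, sR=10/29; mL=-9/116, mR=51/232; mL+mR=33/232 → advance +1; mR−mL=69/232 → turn +1·90°

0 20/113 20/113 -10/113 10/113 0 -2 W
1 4/13 20/89 -226/1157 82/1157 0 -2 S
2 8/17 40/81 -308/1377 356/1377 0 -1 E
3 1/4 10/29 -9/116 51/232 1 -1 N
final 1 0 W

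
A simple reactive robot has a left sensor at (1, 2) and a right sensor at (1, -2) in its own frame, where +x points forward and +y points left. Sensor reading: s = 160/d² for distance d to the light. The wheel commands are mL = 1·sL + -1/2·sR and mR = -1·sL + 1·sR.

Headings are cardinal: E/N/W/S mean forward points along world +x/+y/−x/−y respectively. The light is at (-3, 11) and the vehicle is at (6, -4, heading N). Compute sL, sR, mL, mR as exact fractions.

32/49 160/317 6224/15533 -2304/15533

left sensor world pos  = (4, -3); dL² = 245
right sensor world pos = (8, -3); dR² = 317
sL = 160/245 = 32/49
sR = 160/317 = 160/317
mL = 1·sL + -1/2·sR = 6224/15533
mR = -1·sL + 1·sR = -2304/15533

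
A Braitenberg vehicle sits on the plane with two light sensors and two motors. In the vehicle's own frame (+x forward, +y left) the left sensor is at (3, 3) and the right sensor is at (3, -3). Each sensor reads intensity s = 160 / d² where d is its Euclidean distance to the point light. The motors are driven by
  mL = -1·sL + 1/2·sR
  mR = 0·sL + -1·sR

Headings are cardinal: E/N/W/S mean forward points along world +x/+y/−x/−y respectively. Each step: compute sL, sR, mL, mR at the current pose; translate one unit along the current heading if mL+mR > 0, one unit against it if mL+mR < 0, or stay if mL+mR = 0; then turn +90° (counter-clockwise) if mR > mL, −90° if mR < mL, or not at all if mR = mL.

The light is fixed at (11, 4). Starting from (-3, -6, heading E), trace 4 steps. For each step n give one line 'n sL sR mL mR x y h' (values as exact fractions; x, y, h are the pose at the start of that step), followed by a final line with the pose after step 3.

n=0: pose=(-3,-6,E); sL=16/17, sR=16/29; mL=-328/493, mR=-16/29; mL+mR=-600/493 → advance -1; mR−mL=56/493 → turn +1·90°
n=1: pose=(-4,-6,N); sL=160/373, sR=160/193; mL=-1040/71989, mR=-160/193; mL+mR=-60720/71989 → advance -1; mR−mL=-58640/71989 → turn -1·90°
n=2: pose=(-4,-7,E); sL=10/13, sR=8/17; mL=-118/221, mR=-8/17; mL+mR=-222/221 → advance -1; mR−mL=14/221 → turn +1·90°
n=3: pose=(-5,-7,N); sL=32/85, sR=160/233; mL=-656/19805, mR=-160/233; mL+mR=-14256/19805 → advance -1; mR−mL=-12944/19805 → turn -1·90°

0 16/17 16/29 -328/493 -16/29 -3 -6 E
1 160/373 160/193 -1040/71989 -160/193 -4 -6 N
2 10/13 8/17 -118/221 -8/17 -4 -7 E
3 32/85 160/233 -656/19805 -160/233 -5 -7 N
final -5 -8 E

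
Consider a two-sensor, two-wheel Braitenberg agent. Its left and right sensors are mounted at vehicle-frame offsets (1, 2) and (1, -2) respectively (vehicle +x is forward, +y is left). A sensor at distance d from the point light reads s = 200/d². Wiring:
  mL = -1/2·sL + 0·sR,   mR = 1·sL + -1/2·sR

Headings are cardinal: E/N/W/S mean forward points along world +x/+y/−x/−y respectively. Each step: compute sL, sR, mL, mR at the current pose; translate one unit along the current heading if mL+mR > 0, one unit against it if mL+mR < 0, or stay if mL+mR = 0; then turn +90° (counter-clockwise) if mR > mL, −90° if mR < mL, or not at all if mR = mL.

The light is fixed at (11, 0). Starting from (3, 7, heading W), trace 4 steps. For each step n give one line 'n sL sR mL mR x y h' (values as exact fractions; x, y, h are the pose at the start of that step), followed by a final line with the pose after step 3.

n=0: pose=(3,7,W); sL=100/53, sR=100/81; mL=-50/53, mR=5450/4293; mL+mR=1400/4293 → advance +1; mR−mL=9500/4293 → turn +1·90°
n=1: pose=(2,7,S); sL=40/17, sR=200/157; mL=-20/17, mR=4580/2669; mL+mR=1440/2669 → advance +1; mR−mL=7720/2669 → turn +1·90°
n=2: pose=(2,6,E); sL=25/16, sR=5/2; mL=-25/32, mR=5/16; mL+mR=-15/32 → advance -1; mR−mL=35/32 → turn +1·90°
n=3: pose=(1,6,N); sL=200/193, sR=200/113; mL=-100/193, mR=3300/21809; mL+mR=-8000/21809 → advance -1; mR−mL=14600/21809 → turn +1·90°

0 100/53 100/81 -50/53 5450/4293 3 7 W
1 40/17 200/157 -20/17 4580/2669 2 7 S
2 25/16 5/2 -25/32 5/16 2 6 E
3 200/193 200/113 -100/193 3300/21809 1 6 N
final 1 5 W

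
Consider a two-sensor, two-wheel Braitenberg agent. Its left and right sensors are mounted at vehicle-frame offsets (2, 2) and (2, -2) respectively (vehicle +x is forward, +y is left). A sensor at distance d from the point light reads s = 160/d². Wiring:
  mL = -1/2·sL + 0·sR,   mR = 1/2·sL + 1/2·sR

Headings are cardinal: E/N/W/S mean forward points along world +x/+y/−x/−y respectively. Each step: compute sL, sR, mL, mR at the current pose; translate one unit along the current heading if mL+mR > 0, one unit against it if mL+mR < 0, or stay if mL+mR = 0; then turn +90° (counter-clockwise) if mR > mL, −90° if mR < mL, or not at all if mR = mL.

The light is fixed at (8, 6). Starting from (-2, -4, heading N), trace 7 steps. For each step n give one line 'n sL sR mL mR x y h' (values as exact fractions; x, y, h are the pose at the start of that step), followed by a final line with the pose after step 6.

0 10/13 5/4 -5/13 105/104 -2 -4 N
1 32/53 160/193 -16/53 7328/10229 -2 -3 W
2 80/101 16/29 -40/101 1968/2929 -3 -3 S
3 32/29 32/45 -16/29 1184/1305 -3 -4 E
4 10/13 5/4 -5/13 105/104 -2 -4 N
5 32/53 160/193 -16/53 7328/10229 -2 -3 W
6 80/101 16/29 -40/101 1968/2929 -3 -3 S
final -3 -4 E

n=0: pose=(-2,-4,N); sL=10/13, sR=5/4; mL=-5/13, mR=105/104; mL+mR=5/8 → advance +1; mR−mL=145/104 → turn +1·90°
n=1: pose=(-2,-3,W); sL=32/53, sR=160/193; mL=-16/53, mR=7328/10229; mL+mR=80/193 → advance +1; mR−mL=10416/10229 → turn +1·90°
n=2: pose=(-3,-3,S); sL=80/101, sR=16/29; mL=-40/101, mR=1968/2929; mL+mR=8/29 → advance +1; mR−mL=3128/2929 → turn +1·90°
n=3: pose=(-3,-4,E); sL=32/29, sR=32/45; mL=-16/29, mR=1184/1305; mL+mR=16/45 → advance +1; mR−mL=1904/1305 → turn +1·90°
n=4: pose=(-2,-4,N); sL=10/13, sR=5/4; mL=-5/13, mR=105/104; mL+mR=5/8 → advance +1; mR−mL=145/104 → turn +1·90°
n=5: pose=(-2,-3,W); sL=32/53, sR=160/193; mL=-16/53, mR=7328/10229; mL+mR=80/193 → advance +1; mR−mL=10416/10229 → turn +1·90°
n=6: pose=(-3,-3,S); sL=80/101, sR=16/29; mL=-40/101, mR=1968/2929; mL+mR=8/29 → advance +1; mR−mL=3128/2929 → turn +1·90°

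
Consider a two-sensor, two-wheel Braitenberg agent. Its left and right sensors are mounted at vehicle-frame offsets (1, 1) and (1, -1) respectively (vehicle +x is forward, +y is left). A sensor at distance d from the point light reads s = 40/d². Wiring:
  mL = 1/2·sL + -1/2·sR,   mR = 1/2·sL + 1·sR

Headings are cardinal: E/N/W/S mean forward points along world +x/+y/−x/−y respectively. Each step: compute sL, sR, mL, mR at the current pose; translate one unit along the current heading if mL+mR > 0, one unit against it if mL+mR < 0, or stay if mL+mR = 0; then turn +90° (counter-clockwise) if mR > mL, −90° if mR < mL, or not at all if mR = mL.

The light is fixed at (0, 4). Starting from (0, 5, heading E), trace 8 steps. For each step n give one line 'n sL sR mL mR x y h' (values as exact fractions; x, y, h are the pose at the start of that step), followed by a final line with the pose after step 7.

0 8 40 -16 44 0 5 E
1 10 5 5/2 10 1 5 N
2 40 40/9 160/9 220/9 1 6 W
3 20 20 0 30 0 6 S
4 8 40 -16 44 0 5 E
5 10 5 5/2 10 1 5 N
6 40 40/9 160/9 220/9 1 6 W
7 20 20 0 30 0 6 S
final 0 5 E

n=0: pose=(0,5,E); sL=8, sR=40; mL=-16, mR=44; mL+mR=28 → advance +1; mR−mL=60 → turn +1·90°
n=1: pose=(1,5,N); sL=10, sR=5; mL=5/2, mR=10; mL+mR=25/2 → advance +1; mR−mL=15/2 → turn +1·90°
n=2: pose=(1,6,W); sL=40, sR=40/9; mL=160/9, mR=220/9; mL+mR=380/9 → advance +1; mR−mL=20/3 → turn +1·90°
n=3: pose=(0,6,S); sL=20, sR=20; mL=0, mR=30; mL+mR=30 → advance +1; mR−mL=30 → turn +1·90°
n=4: pose=(0,5,E); sL=8, sR=40; mL=-16, mR=44; mL+mR=28 → advance +1; mR−mL=60 → turn +1·90°
n=5: pose=(1,5,N); sL=10, sR=5; mL=5/2, mR=10; mL+mR=25/2 → advance +1; mR−mL=15/2 → turn +1·90°
n=6: pose=(1,6,W); sL=40, sR=40/9; mL=160/9, mR=220/9; mL+mR=380/9 → advance +1; mR−mL=20/3 → turn +1·90°
n=7: pose=(0,6,S); sL=20, sR=20; mL=0, mR=30; mL+mR=30 → advance +1; mR−mL=30 → turn +1·90°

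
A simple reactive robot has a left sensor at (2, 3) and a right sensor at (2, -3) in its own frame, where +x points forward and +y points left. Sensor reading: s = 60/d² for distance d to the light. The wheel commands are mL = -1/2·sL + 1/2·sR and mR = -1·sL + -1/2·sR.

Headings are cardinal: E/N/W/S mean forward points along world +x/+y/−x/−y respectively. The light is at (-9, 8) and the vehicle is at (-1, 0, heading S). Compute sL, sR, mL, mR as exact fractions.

60/221 12/25 576/5525 -2826/5525

left sensor world pos  = (2, -2); dL² = 221
right sensor world pos = (-4, -2); dR² = 125
sL = 60/221 = 60/221
sR = 60/125 = 12/25
mL = -1/2·sL + 1/2·sR = 576/5525
mR = -1·sL + -1/2·sR = -2826/5525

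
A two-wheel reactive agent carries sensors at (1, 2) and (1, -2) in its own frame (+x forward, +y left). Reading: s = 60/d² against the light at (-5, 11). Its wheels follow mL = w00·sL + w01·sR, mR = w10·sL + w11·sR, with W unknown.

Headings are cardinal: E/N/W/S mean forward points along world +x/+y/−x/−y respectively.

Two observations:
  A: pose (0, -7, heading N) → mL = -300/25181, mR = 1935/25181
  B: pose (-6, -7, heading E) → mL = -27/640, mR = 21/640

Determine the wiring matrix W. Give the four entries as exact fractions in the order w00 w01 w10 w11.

obs A: pose=(0,-7,N) → sL=30/149, sR=30/169, mL=-300/25181, mR=1935/25181
obs B: pose=(-6,-7,E) → sL=15/64, sR=3/20, mL=-27/640, mR=21/640
sensor matrix S = [[30/149, 30/169], [15/64, 3/20]]; det S = -9189/805792
solve [mL_A; mL_B] = S·[w00; w01] and [mR_A; mR_B] = S·[w10; w11]:
  w00 = -1/2, w01 = 1/2, w10 = -1/2, w11 = 1

-1/2 1/2 -1/2 1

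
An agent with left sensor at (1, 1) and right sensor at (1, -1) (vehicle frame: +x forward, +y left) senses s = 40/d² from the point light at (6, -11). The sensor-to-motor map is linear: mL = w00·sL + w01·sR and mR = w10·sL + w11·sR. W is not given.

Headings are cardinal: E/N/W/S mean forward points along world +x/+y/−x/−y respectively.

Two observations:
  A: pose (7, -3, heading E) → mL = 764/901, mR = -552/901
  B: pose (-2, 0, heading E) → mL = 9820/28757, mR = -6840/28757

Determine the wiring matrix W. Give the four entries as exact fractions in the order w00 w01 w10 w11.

obs A: pose=(7,-3,E) → sL=8/17, sR=40/53, mL=764/901, mR=-552/901
obs B: pose=(-2,0,E) → sL=40/193, sR=40/149, mL=9820/28757, mR=-6840/28757
sensor matrix S = [[8/17, 40/53], [40/193, 40/149]]; det S = -779520/25910057
solve [mL_A; mL_B] = S·[w00; w01] and [mR_A; mR_B] = S·[w10; w11]:
  w00 = 1, w01 = 1/2, w10 = -1/2, w11 = -1/2

1 1/2 -1/2 -1/2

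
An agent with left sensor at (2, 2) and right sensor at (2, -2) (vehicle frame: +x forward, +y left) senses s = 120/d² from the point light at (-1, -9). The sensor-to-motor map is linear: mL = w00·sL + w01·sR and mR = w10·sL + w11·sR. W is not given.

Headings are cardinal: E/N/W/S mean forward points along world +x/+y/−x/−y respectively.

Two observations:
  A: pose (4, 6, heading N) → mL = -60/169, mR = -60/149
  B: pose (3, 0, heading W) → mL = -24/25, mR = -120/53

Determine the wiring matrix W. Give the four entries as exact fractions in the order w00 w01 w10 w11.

obs A: pose=(4,6,N) → sL=60/149, sR=60/169, mL=-60/169, mR=-60/149
obs B: pose=(3,0,W) → sL=120/53, sR=24/25, mL=-24/25, mR=-120/53
sensor matrix S = [[60/149, 60/169], [120/53, 24/25]]; det S = -2784384/6672965
solve [mL_A; mL_B] = S·[w00; w01] and [mR_A; mR_B] = S·[w10; w11]:
  w00 = 0, w01 = -1, w10 = -1, w11 = 0

0 -1 -1 0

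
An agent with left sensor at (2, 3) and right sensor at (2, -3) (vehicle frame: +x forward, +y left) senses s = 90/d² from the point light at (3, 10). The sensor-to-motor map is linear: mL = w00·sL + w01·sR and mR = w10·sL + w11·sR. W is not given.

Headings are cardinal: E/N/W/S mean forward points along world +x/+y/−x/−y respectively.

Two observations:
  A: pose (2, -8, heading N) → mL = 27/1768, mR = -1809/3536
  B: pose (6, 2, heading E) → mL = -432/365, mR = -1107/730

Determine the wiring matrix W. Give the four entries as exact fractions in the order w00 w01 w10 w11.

obs A: pose=(2,-8,N) → sL=45/136, sR=9/26, mL=27/1768, mR=-1809/3536
obs B: pose=(6,2,E) → sL=9/5, sR=45/73, mL=-432/365, mR=-1107/730
sensor matrix S = [[45/136, 9/26], [9/5, 45/73]]; det S = -270459/645320
solve [mL_A; mL_B] = S·[w00; w01] and [mR_A; mR_B] = S·[w10; w11]:
  w00 = -1, w01 = 1, w10 = -1/2, w11 = -1

-1 1 -1/2 -1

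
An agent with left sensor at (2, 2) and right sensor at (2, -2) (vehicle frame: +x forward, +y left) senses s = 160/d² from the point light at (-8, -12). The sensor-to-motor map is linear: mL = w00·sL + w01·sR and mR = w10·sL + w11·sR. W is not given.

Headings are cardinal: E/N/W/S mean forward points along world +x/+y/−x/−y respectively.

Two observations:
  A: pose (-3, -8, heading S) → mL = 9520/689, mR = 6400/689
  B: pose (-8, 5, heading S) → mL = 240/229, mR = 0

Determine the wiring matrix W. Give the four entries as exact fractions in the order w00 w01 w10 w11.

obs A: pose=(-3,-8,S) → sL=160/53, sR=160/13, mL=9520/689, mR=6400/689
obs B: pose=(-8,5,S) → sL=160/229, sR=160/229, mL=240/229, mR=0
sensor matrix S = [[160/53, 160/13], [160/229, 160/229]]; det S = -1024000/157781
solve [mL_A; mL_B] = S·[w00; w01] and [mR_A; mR_B] = S·[w10; w11]:
  w00 = 1/2, w01 = 1, w10 = -1, w11 = 1

1/2 1 -1 1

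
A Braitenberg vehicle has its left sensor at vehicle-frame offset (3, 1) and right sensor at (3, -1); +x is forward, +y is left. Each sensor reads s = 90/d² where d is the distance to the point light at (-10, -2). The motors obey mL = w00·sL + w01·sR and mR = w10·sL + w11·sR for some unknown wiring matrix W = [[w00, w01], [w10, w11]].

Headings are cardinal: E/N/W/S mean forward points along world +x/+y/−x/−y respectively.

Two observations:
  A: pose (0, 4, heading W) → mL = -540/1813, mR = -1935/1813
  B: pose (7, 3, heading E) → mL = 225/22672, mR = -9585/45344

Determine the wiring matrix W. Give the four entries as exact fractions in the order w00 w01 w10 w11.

-1 1 -1/2 -1/2

obs A: pose=(0,4,W) → sL=45/37, sR=45/49, mL=-540/1813, mR=-1935/1813
obs B: pose=(7,3,E) → sL=45/218, sR=45/208, mL=225/22672, mR=-9585/45344
sensor matrix S = [[45/37, 45/49], [45/218, 45/208]]; det S = 3023325/41104336
solve [mL_A; mL_B] = S·[w00; w01] and [mR_A; mR_B] = S·[w10; w11]:
  w00 = -1, w01 = 1, w10 = -1/2, w11 = -1/2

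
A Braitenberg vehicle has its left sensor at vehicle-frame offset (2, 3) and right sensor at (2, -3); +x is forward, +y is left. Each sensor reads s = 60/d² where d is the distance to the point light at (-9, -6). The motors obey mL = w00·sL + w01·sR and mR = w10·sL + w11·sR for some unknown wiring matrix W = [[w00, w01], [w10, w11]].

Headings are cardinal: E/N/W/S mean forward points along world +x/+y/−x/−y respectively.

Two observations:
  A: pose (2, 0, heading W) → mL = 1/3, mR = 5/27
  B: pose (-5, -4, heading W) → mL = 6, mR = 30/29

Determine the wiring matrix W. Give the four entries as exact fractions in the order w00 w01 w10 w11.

1/2 0 0 1/2

obs A: pose=(2,0,W) → sL=2/3, sR=10/27, mL=1/3, mR=5/27
obs B: pose=(-5,-4,W) → sL=12, sR=60/29, mL=6, mR=30/29
sensor matrix S = [[2/3, 10/27], [12, 60/29]]; det S = -800/261
solve [mL_A; mL_B] = S·[w00; w01] and [mR_A; mR_B] = S·[w10; w11]:
  w00 = 1/2, w01 = 0, w10 = 0, w11 = 1/2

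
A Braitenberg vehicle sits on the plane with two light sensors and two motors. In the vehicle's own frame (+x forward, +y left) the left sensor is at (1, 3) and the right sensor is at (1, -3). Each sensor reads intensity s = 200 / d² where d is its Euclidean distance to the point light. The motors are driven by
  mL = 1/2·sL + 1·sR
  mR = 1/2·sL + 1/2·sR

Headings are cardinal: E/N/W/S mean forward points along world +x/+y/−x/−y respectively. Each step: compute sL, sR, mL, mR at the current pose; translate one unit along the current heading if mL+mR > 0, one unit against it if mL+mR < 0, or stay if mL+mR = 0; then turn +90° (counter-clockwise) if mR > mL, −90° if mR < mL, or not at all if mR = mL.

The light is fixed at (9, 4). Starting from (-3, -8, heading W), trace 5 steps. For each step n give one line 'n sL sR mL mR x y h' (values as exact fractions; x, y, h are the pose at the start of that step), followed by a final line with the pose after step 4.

0 100/197 4/5 1038/985 644/985 -3 -8 W
1 200/377 200/221 7500/6409 4600/6409 -4 -8 N
2 25/26 10/17 945/884 685/884 -4 -7 E
3 8/9 200/369 364/369 88/123 -3 -7 S
4 100/197 4/5 1038/985 644/985 -3 -8 W
final -4 -8 N

n=0: pose=(-3,-8,W); sL=100/197, sR=4/5; mL=1038/985, mR=644/985; mL+mR=1682/985 → advance +1; mR−mL=-2/5 → turn -1·90°
n=1: pose=(-4,-8,N); sL=200/377, sR=200/221; mL=7500/6409, mR=4600/6409; mL+mR=12100/6409 → advance +1; mR−mL=-100/221 → turn -1·90°
n=2: pose=(-4,-7,E); sL=25/26, sR=10/17; mL=945/884, mR=685/884; mL+mR=815/442 → advance +1; mR−mL=-5/17 → turn -1·90°
n=3: pose=(-3,-7,S); sL=8/9, sR=200/369; mL=364/369, mR=88/123; mL+mR=628/369 → advance +1; mR−mL=-100/369 → turn -1·90°
n=4: pose=(-3,-8,W); sL=100/197, sR=4/5; mL=1038/985, mR=644/985; mL+mR=1682/985 → advance +1; mR−mL=-2/5 → turn -1·90°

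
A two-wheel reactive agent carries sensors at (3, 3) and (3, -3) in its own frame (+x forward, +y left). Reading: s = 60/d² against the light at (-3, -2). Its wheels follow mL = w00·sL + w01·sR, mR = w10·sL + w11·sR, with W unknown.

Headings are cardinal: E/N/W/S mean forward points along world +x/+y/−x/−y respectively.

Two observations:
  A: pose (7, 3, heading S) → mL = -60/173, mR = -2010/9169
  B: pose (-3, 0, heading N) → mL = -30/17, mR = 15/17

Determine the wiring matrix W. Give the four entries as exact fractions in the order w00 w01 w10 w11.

-1 0 1 -1/2

obs A: pose=(7,3,S) → sL=60/173, sR=60/53, mL=-60/173, mR=-2010/9169
obs B: pose=(-3,0,N) → sL=30/17, sR=30/17, mL=-30/17, mR=15/17
sensor matrix S = [[60/173, 60/53], [30/17, 30/17]]; det S = -216000/155873
solve [mL_A; mL_B] = S·[w00; w01] and [mR_A; mR_B] = S·[w10; w11]:
  w00 = -1, w01 = 0, w10 = 1, w11 = -1/2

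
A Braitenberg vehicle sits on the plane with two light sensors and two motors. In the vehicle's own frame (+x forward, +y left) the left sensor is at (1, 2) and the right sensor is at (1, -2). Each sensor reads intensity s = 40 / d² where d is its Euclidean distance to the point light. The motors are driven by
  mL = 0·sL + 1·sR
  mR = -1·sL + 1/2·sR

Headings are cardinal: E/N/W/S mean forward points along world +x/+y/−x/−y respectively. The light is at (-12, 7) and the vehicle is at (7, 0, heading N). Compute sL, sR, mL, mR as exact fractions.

left sensor world pos  = (5, 1); dL² = 325
right sensor world pos = (9, 1); dR² = 477
sL = 40/325 = 8/65
sR = 40/477 = 40/477
mL = 0·sL + 1·sR = 40/477
mR = -1·sL + 1/2·sR = -2516/31005

8/65 40/477 40/477 -2516/31005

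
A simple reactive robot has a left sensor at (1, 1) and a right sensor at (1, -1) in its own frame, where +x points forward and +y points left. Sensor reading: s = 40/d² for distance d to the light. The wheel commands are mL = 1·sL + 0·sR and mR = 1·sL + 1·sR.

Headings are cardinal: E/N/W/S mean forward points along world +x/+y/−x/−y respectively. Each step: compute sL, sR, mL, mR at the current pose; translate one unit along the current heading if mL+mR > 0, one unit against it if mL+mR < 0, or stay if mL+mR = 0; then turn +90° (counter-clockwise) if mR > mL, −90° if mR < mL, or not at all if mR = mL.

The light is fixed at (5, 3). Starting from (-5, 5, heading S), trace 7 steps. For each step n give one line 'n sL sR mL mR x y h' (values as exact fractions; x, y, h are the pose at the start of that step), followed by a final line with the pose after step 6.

0 20/41 20/61 20/41 2040/2501 -5 5 S
1 8/17 40/81 8/17 1328/1377 -5 4 E
2 5/13 10/17 5/13 215/221 -4 4 N
3 40/101 40/109 40/101 8400/11009 -4 5 W
4 20/41 20/61 20/41 2040/2501 -5 5 S
5 8/17 40/81 8/17 1328/1377 -5 4 E
6 5/13 10/17 5/13 215/221 -4 4 N
final -4 5 W

n=0: pose=(-5,5,S); sL=20/41, sR=20/61; mL=20/41, mR=2040/2501; mL+mR=3260/2501 → advance +1; mR−mL=20/61 → turn +1·90°
n=1: pose=(-5,4,E); sL=8/17, sR=40/81; mL=8/17, mR=1328/1377; mL+mR=1976/1377 → advance +1; mR−mL=40/81 → turn +1·90°
n=2: pose=(-4,4,N); sL=5/13, sR=10/17; mL=5/13, mR=215/221; mL+mR=300/221 → advance +1; mR−mL=10/17 → turn +1·90°
n=3: pose=(-4,5,W); sL=40/101, sR=40/109; mL=40/101, mR=8400/11009; mL+mR=12760/11009 → advance +1; mR−mL=40/109 → turn +1·90°
n=4: pose=(-5,5,S); sL=20/41, sR=20/61; mL=20/41, mR=2040/2501; mL+mR=3260/2501 → advance +1; mR−mL=20/61 → turn +1·90°
n=5: pose=(-5,4,E); sL=8/17, sR=40/81; mL=8/17, mR=1328/1377; mL+mR=1976/1377 → advance +1; mR−mL=40/81 → turn +1·90°
n=6: pose=(-4,4,N); sL=5/13, sR=10/17; mL=5/13, mR=215/221; mL+mR=300/221 → advance +1; mR−mL=10/17 → turn +1·90°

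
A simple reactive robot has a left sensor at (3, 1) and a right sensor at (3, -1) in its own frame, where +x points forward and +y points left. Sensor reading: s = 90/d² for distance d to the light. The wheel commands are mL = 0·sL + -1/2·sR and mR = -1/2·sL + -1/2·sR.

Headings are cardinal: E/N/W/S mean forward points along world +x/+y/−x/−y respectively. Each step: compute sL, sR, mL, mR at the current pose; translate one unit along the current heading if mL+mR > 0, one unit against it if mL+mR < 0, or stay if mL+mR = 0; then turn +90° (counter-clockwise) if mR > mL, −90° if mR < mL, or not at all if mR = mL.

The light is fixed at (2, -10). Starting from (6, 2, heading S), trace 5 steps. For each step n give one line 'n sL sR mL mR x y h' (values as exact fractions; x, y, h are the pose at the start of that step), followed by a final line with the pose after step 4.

n=0: pose=(6,2,S); sL=45/53, sR=1; mL=-1/2, mR=-49/53; mL+mR=-151/106 → advance -1; mR−mL=-45/106 → turn -1·90°
n=1: pose=(6,3,W); sL=18/29, sR=90/197; mL=-45/197, mR=-3078/5713; mL+mR=-4383/5713 → advance -1; mR−mL=-9/29 → turn -1·90°
n=2: pose=(7,3,N); sL=45/136, sR=45/146; mL=-45/292, mR=-6345/19856; mL+mR=-9405/19856 → advance -1; mR−mL=-45/272 → turn -1·90°
n=3: pose=(7,2,E); sL=90/233, sR=18/37; mL=-9/37, mR=-3762/8621; mL+mR=-5859/8621 → advance -1; mR−mL=-45/233 → turn -1·90°
n=4: pose=(6,2,S); sL=45/53, sR=1; mL=-1/2, mR=-49/53; mL+mR=-151/106 → advance -1; mR−mL=-45/106 → turn -1·90°

0 45/53 1 -1/2 -49/53 6 2 S
1 18/29 90/197 -45/197 -3078/5713 6 3 W
2 45/136 45/146 -45/292 -6345/19856 7 3 N
3 90/233 18/37 -9/37 -3762/8621 7 2 E
4 45/53 1 -1/2 -49/53 6 2 S
final 6 3 W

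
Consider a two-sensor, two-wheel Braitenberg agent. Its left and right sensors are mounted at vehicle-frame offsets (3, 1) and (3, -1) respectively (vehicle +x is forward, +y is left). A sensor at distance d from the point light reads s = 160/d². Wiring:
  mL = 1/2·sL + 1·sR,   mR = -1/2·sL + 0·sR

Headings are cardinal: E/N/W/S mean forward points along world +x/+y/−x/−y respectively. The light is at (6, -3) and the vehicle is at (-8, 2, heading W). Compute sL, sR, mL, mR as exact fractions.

32/61 32/65 2992/3965 -16/61

left sensor world pos  = (-11, 1); dL² = 305
right sensor world pos = (-11, 3); dR² = 325
sL = 160/305 = 32/61
sR = 160/325 = 32/65
mL = 1/2·sL + 1·sR = 2992/3965
mR = -1/2·sL + 0·sR = -16/61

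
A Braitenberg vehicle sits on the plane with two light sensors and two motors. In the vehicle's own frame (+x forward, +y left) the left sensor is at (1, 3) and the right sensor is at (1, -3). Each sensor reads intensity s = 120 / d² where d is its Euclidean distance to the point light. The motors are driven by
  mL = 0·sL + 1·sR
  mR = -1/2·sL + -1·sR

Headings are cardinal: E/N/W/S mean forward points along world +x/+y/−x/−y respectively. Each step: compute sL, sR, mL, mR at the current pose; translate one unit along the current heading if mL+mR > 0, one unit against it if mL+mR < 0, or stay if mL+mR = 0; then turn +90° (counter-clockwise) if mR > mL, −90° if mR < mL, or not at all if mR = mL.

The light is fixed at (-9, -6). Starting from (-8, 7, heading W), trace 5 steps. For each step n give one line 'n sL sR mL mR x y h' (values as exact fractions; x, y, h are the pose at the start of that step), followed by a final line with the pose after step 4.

n=0: pose=(-8,7,W); sL=6/5, sR=15/32; mL=15/32, mR=-171/160; mL+mR=-3/5 → advance -1; mR−mL=-123/80 → turn -1·90°
n=1: pose=(-7,7,N); sL=120/197, sR=120/221; mL=120/221, mR=-36900/43537; mL+mR=-60/197 → advance -1; mR−mL=-60540/43537 → turn -1·90°
n=2: pose=(-7,6,E); sL=20/39, sR=4/3; mL=4/3, mR=-62/39; mL+mR=-10/39 → advance -1; mR−mL=-38/13 → turn -1·90°
n=3: pose=(-8,6,S); sL=120/137, sR=24/25; mL=24/25, mR=-4788/3425; mL+mR=-60/137 → advance -1; mR−mL=-8076/3425 → turn -1·90°
n=4: pose=(-8,7,W); sL=6/5, sR=15/32; mL=15/32, mR=-171/160; mL+mR=-3/5 → advance -1; mR−mL=-123/80 → turn -1·90°

0 6/5 15/32 15/32 -171/160 -8 7 W
1 120/197 120/221 120/221 -36900/43537 -7 7 N
2 20/39 4/3 4/3 -62/39 -7 6 E
3 120/137 24/25 24/25 -4788/3425 -8 6 S
4 6/5 15/32 15/32 -171/160 -8 7 W
final -7 7 N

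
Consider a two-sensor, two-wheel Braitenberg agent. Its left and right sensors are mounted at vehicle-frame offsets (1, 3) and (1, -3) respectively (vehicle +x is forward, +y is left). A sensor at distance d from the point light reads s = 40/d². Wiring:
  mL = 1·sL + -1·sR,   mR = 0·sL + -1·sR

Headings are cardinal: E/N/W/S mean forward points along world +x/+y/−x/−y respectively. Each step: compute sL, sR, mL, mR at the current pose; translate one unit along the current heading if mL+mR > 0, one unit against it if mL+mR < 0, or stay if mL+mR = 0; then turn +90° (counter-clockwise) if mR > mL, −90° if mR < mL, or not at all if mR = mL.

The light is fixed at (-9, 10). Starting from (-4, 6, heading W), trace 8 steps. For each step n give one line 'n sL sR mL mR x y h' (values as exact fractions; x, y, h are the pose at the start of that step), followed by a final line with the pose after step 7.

0 8/13 40/17 -384/221 -40/17 -4 6 W
1 20/9 4/9 16/9 -4/9 -3 6 N
2 40/49 8/17 288/833 -8/17 -3 7 E
3 1/2 2 -3/2 -2 -4 7 S
4 40/41 40/17 -960/697 -40/17 -4 8 W
5 4 20/41 144/41 -20/41 -3 8 N
6 40/53 8/13 96/689 -8/13 -3 9 E
7 10/17 5 -75/17 -5 -4 9 S
final -4 10 W

n=0: pose=(-4,6,W); sL=8/13, sR=40/17; mL=-384/221, mR=-40/17; mL+mR=-904/221 → advance -1; mR−mL=-8/13 → turn -1·90°
n=1: pose=(-3,6,N); sL=20/9, sR=4/9; mL=16/9, mR=-4/9; mL+mR=4/3 → advance +1; mR−mL=-20/9 → turn -1·90°
n=2: pose=(-3,7,E); sL=40/49, sR=8/17; mL=288/833, mR=-8/17; mL+mR=-104/833 → advance -1; mR−mL=-40/49 → turn -1·90°
n=3: pose=(-4,7,S); sL=1/2, sR=2; mL=-3/2, mR=-2; mL+mR=-7/2 → advance -1; mR−mL=-1/2 → turn -1·90°
n=4: pose=(-4,8,W); sL=40/41, sR=40/17; mL=-960/697, mR=-40/17; mL+mR=-2600/697 → advance -1; mR−mL=-40/41 → turn -1·90°
n=5: pose=(-3,8,N); sL=4, sR=20/41; mL=144/41, mR=-20/41; mL+mR=124/41 → advance +1; mR−mL=-4 → turn -1·90°
n=6: pose=(-3,9,E); sL=40/53, sR=8/13; mL=96/689, mR=-8/13; mL+mR=-328/689 → advance -1; mR−mL=-40/53 → turn -1·90°
n=7: pose=(-4,9,S); sL=10/17, sR=5; mL=-75/17, mR=-5; mL+mR=-160/17 → advance -1; mR−mL=-10/17 → turn -1·90°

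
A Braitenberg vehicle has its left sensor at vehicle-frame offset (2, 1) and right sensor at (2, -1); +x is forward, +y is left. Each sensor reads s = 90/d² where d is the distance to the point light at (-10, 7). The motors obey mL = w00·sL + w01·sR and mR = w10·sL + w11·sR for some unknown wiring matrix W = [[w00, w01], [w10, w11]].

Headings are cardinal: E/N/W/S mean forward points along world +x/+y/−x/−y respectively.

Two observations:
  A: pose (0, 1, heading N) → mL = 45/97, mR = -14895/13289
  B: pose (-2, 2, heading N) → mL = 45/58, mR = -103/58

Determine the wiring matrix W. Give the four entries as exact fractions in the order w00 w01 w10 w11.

1/2 0 -1/2 -1

obs A: pose=(0,1,N) → sL=90/97, sR=90/137, mL=45/97, mR=-14895/13289
obs B: pose=(-2,2,N) → sL=45/29, sR=1, mL=45/58, mR=-103/58
sensor matrix S = [[90/97, 90/137], [45/29, 1]]; det S = -35280/385381
solve [mL_A; mL_B] = S·[w00; w01] and [mR_A; mR_B] = S·[w10; w11]:
  w00 = 1/2, w01 = 0, w10 = -1/2, w11 = -1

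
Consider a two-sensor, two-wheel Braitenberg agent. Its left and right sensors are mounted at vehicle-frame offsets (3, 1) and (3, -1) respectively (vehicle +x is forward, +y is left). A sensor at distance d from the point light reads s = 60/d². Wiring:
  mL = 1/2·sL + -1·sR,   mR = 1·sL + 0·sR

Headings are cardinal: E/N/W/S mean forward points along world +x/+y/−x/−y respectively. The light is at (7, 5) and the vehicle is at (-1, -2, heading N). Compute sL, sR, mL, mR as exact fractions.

left sensor world pos  = (-2, 1); dL² = 97
right sensor world pos = (0, 1); dR² = 65
sL = 60/97 = 60/97
sR = 60/65 = 12/13
mL = 1/2·sL + -1·sR = -774/1261
mR = 1·sL + 0·sR = 60/97

60/97 12/13 -774/1261 60/97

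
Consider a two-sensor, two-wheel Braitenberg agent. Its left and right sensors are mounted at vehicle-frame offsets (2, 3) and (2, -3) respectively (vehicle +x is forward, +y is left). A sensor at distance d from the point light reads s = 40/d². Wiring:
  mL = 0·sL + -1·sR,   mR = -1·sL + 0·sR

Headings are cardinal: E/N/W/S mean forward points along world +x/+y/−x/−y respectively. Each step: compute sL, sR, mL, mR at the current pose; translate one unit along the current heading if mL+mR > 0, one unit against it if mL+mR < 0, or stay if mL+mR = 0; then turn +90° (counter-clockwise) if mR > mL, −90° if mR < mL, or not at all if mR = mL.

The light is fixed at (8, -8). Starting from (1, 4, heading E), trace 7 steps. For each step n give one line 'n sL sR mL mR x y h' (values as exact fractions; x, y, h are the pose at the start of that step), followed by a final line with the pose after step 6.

0 4/25 20/53 -20/53 -4/25 1 4 E
1 40/317 40/221 -40/221 -40/317 0 4 N
2 10/41 5/37 -5/37 -10/41 0 3 W
3 40/269 8/37 -8/37 -40/269 1 3 N
4 4/13 4/25 -4/25 -4/13 1 2 W
5 8/45 40/153 -40/153 -8/45 2 2 N
6 2/5 5/26 -5/26 -2/5 2 1 W
final 3 1 N

n=0: pose=(1,4,E); sL=4/25, sR=20/53; mL=-20/53, mR=-4/25; mL+mR=-712/1325 → advance -1; mR−mL=288/1325 → turn +1·90°
n=1: pose=(0,4,N); sL=40/317, sR=40/221; mL=-40/221, mR=-40/317; mL+mR=-21520/70057 → advance -1; mR−mL=3840/70057 → turn +1·90°
n=2: pose=(0,3,W); sL=10/41, sR=5/37; mL=-5/37, mR=-10/41; mL+mR=-575/1517 → advance -1; mR−mL=-165/1517 → turn -1·90°
n=3: pose=(1,3,N); sL=40/269, sR=8/37; mL=-8/37, mR=-40/269; mL+mR=-3632/9953 → advance -1; mR−mL=672/9953 → turn +1·90°
n=4: pose=(1,2,W); sL=4/13, sR=4/25; mL=-4/25, mR=-4/13; mL+mR=-152/325 → advance -1; mR−mL=-48/325 → turn -1·90°
n=5: pose=(2,2,N); sL=8/45, sR=40/153; mL=-40/153, mR=-8/45; mL+mR=-112/255 → advance -1; mR−mL=64/765 → turn +1·90°
n=6: pose=(2,1,W); sL=2/5, sR=5/26; mL=-5/26, mR=-2/5; mL+mR=-77/130 → advance -1; mR−mL=-27/130 → turn -1·90°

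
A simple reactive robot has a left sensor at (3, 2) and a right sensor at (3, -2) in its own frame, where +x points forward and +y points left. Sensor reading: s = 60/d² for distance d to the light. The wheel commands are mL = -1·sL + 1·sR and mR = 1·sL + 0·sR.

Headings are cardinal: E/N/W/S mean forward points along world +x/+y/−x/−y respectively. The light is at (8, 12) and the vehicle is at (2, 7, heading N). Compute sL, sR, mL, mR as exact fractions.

15/17 3 36/17 15/17

left sensor world pos  = (0, 10); dL² = 68
right sensor world pos = (4, 10); dR² = 20
sL = 60/68 = 15/17
sR = 60/20 = 3
mL = -1·sL + 1·sR = 36/17
mR = 1·sL + 0·sR = 15/17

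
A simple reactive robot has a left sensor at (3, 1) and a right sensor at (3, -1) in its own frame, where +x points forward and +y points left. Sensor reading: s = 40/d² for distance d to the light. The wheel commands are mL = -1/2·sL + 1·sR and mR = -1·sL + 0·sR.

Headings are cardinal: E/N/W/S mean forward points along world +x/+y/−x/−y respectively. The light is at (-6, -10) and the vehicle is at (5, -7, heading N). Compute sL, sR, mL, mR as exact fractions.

5/17 2/9 23/306 -5/17

left sensor world pos  = (4, -4); dL² = 136
right sensor world pos = (6, -4); dR² = 180
sL = 40/136 = 5/17
sR = 40/180 = 2/9
mL = -1/2·sL + 1·sR = 23/306
mR = -1·sL + 0·sR = -5/17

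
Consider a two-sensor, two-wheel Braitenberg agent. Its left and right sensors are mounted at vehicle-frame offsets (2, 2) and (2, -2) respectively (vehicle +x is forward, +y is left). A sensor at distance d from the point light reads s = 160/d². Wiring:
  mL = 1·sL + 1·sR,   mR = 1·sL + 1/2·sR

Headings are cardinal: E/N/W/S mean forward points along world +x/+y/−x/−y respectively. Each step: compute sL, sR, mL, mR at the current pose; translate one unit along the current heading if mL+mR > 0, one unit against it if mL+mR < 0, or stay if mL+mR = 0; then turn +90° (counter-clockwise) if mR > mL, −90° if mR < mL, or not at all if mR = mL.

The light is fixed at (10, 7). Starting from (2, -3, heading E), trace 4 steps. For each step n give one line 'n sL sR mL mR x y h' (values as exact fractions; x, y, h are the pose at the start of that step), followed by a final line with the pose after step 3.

0 8/5 8/9 112/45 92/45 2 -3 E
1 160/169 32/45 12608/7605 9904/7605 3 -3 S
2 16/25 80/81 3296/2025 2296/2025 3 -4 W
3 160/181 160/117 47680/21177 33200/21177 2 -4 N
final 2 -3 E

n=0: pose=(2,-3,E); sL=8/5, sR=8/9; mL=112/45, mR=92/45; mL+mR=68/15 → advance +1; mR−mL=-4/9 → turn -1·90°
n=1: pose=(3,-3,S); sL=160/169, sR=32/45; mL=12608/7605, mR=9904/7605; mL+mR=7504/2535 → advance +1; mR−mL=-16/45 → turn -1·90°
n=2: pose=(3,-4,W); sL=16/25, sR=80/81; mL=3296/2025, mR=2296/2025; mL+mR=1864/675 → advance +1; mR−mL=-40/81 → turn -1·90°
n=3: pose=(2,-4,N); sL=160/181, sR=160/117; mL=47680/21177, mR=33200/21177; mL+mR=26960/7059 → advance +1; mR−mL=-80/117 → turn -1·90°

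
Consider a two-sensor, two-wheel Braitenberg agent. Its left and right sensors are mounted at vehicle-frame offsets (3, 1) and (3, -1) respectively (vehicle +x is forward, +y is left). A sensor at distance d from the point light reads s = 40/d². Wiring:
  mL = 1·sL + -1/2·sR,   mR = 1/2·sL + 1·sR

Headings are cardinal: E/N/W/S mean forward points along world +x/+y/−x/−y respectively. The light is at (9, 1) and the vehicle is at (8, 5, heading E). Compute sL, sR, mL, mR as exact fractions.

left sensor world pos  = (11, 6); dL² = 29
right sensor world pos = (11, 4); dR² = 13
sL = 40/29 = 40/29
sR = 40/13 = 40/13
mL = 1·sL + -1/2·sR = -60/377
mR = 1/2·sL + 1·sR = 1420/377

40/29 40/13 -60/377 1420/377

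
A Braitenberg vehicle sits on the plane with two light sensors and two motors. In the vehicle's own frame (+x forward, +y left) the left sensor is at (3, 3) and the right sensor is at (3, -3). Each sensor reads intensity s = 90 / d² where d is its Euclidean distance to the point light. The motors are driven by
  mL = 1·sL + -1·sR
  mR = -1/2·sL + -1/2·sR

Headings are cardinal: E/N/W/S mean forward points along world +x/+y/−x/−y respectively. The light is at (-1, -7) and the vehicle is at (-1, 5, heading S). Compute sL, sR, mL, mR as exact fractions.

1 1 0 -1

left sensor world pos  = (2, 2); dL² = 90
right sensor world pos = (-4, 2); dR² = 90
sL = 90/90 = 1
sR = 90/90 = 1
mL = 1·sL + -1·sR = 0
mR = -1/2·sL + -1/2·sR = -1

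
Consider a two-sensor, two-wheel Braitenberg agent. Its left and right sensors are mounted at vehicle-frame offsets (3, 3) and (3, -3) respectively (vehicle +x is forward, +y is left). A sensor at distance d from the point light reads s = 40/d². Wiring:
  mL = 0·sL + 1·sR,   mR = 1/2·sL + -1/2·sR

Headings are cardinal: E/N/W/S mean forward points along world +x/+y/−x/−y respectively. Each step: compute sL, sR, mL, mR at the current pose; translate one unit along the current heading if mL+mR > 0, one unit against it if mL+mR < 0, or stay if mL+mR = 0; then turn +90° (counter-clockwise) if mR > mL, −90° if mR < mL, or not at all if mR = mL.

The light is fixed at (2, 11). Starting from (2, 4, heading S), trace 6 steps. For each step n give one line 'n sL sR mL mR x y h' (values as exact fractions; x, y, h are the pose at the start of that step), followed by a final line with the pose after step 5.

0 40/109 40/109 40/109 0 2 4 S
1 4/13 20/17 20/17 -96/221 2 3 W
2 40/41 40/29 40/29 -240/1189 1 3 N
3 2 5/13 5/13 21/26 1 4 E
4 8/5 8/5 8/5 0 2 4 N
5 20/9 4/9 4/9 8/9 2 5 E
final 3 5 N

n=0: pose=(2,4,S); sL=40/109, sR=40/109; mL=40/109, mR=0; mL+mR=40/109 → advance +1; mR−mL=-40/109 → turn -1·90°
n=1: pose=(2,3,W); sL=4/13, sR=20/17; mL=20/17, mR=-96/221; mL+mR=164/221 → advance +1; mR−mL=-356/221 → turn -1·90°
n=2: pose=(1,3,N); sL=40/41, sR=40/29; mL=40/29, mR=-240/1189; mL+mR=1400/1189 → advance +1; mR−mL=-1880/1189 → turn -1·90°
n=3: pose=(1,4,E); sL=2, sR=5/13; mL=5/13, mR=21/26; mL+mR=31/26 → advance +1; mR−mL=11/26 → turn +1·90°
n=4: pose=(2,4,N); sL=8/5, sR=8/5; mL=8/5, mR=0; mL+mR=8/5 → advance +1; mR−mL=-8/5 → turn -1·90°
n=5: pose=(2,5,E); sL=20/9, sR=4/9; mL=4/9, mR=8/9; mL+mR=4/3 → advance +1; mR−mL=4/9 → turn +1·90°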